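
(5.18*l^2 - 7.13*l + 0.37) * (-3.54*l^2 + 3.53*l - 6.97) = -18.3372*l^4 + 43.5256*l^3 - 62.5833*l^2 + 51.0022*l - 2.5789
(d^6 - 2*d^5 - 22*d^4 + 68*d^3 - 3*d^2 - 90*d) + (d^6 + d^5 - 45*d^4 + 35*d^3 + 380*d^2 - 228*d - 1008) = 2*d^6 - d^5 - 67*d^4 + 103*d^3 + 377*d^2 - 318*d - 1008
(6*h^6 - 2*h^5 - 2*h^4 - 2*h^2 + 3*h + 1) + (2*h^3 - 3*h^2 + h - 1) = 6*h^6 - 2*h^5 - 2*h^4 + 2*h^3 - 5*h^2 + 4*h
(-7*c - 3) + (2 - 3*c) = -10*c - 1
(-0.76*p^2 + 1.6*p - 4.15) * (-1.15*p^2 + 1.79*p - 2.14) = 0.874*p^4 - 3.2004*p^3 + 9.2629*p^2 - 10.8525*p + 8.881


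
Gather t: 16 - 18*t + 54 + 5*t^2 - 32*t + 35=5*t^2 - 50*t + 105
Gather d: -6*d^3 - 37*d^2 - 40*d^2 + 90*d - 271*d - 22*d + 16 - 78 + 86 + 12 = -6*d^3 - 77*d^2 - 203*d + 36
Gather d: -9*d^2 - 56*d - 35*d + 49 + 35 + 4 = -9*d^2 - 91*d + 88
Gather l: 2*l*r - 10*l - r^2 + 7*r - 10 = l*(2*r - 10) - r^2 + 7*r - 10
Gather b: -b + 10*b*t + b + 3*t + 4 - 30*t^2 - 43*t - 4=10*b*t - 30*t^2 - 40*t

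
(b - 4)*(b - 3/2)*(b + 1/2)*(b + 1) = b^4 - 4*b^3 - 7*b^2/4 + 25*b/4 + 3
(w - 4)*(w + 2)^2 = w^3 - 12*w - 16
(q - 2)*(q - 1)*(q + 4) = q^3 + q^2 - 10*q + 8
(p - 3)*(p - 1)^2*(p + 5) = p^4 - 18*p^2 + 32*p - 15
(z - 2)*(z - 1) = z^2 - 3*z + 2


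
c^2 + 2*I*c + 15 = (c - 3*I)*(c + 5*I)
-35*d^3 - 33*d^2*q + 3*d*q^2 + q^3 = (-5*d + q)*(d + q)*(7*d + q)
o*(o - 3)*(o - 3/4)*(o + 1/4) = o^4 - 7*o^3/2 + 21*o^2/16 + 9*o/16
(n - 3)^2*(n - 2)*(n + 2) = n^4 - 6*n^3 + 5*n^2 + 24*n - 36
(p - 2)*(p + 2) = p^2 - 4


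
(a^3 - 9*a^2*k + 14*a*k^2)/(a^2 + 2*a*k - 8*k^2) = a*(a - 7*k)/(a + 4*k)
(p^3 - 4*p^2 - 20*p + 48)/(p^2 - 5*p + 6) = (p^2 - 2*p - 24)/(p - 3)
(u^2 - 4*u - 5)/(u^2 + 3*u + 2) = (u - 5)/(u + 2)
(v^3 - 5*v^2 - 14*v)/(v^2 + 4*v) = (v^2 - 5*v - 14)/(v + 4)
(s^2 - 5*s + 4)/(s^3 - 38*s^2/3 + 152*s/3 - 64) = 3*(s - 1)/(3*s^2 - 26*s + 48)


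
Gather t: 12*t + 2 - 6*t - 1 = 6*t + 1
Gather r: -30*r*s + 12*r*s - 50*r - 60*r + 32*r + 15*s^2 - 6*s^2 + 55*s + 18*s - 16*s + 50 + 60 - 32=r*(-18*s - 78) + 9*s^2 + 57*s + 78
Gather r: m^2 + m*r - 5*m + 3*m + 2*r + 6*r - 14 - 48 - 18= m^2 - 2*m + r*(m + 8) - 80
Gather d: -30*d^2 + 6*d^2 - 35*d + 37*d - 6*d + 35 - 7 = -24*d^2 - 4*d + 28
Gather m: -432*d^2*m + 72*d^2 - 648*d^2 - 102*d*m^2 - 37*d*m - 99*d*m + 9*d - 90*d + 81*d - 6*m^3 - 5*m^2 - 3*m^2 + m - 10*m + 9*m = -576*d^2 - 6*m^3 + m^2*(-102*d - 8) + m*(-432*d^2 - 136*d)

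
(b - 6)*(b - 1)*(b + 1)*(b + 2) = b^4 - 4*b^3 - 13*b^2 + 4*b + 12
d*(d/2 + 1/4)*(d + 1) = d^3/2 + 3*d^2/4 + d/4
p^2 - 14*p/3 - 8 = (p - 6)*(p + 4/3)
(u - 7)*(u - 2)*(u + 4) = u^3 - 5*u^2 - 22*u + 56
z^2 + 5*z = z*(z + 5)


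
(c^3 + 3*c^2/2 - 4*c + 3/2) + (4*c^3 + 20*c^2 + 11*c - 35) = 5*c^3 + 43*c^2/2 + 7*c - 67/2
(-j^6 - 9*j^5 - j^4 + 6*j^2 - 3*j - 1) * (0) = 0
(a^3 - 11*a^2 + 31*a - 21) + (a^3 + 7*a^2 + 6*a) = 2*a^3 - 4*a^2 + 37*a - 21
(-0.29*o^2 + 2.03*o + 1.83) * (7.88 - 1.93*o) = 0.5597*o^3 - 6.2031*o^2 + 12.4645*o + 14.4204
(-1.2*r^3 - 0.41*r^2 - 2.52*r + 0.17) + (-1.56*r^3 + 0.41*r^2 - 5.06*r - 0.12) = -2.76*r^3 - 7.58*r + 0.05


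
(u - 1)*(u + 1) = u^2 - 1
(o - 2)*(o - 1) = o^2 - 3*o + 2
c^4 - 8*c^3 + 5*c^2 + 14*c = c*(c - 7)*(c - 2)*(c + 1)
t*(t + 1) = t^2 + t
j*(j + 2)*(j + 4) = j^3 + 6*j^2 + 8*j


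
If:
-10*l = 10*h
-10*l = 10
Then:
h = 1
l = -1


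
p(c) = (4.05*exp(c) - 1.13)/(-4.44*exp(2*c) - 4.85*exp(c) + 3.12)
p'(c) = (4.05*exp(c) - 1.13)*(8.88*exp(2*c) + 4.85*exp(c))/(-4.44*exp(2*c) - 4.85*exp(c) + 3.12)^2 + 4.05*exp(c)/(-4.44*exp(2*c) - 4.85*exp(c) + 3.12) = (17.982*exp(2*c) - 10.0344*exp(c) + 7.1555)*exp(c)/(19.7136*exp(4*c) + 43.068*exp(3*c) - 4.18310000000001*exp(2*c) - 30.264*exp(c) + 9.7344)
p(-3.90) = -0.35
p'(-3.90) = 0.02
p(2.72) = -0.06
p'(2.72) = 0.05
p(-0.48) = -0.87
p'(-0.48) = 1.94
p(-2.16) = -0.27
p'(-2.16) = 0.11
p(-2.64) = -0.31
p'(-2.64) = 0.06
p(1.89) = -0.11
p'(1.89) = 0.10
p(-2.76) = -0.31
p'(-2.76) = 0.05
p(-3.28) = -0.33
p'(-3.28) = 0.03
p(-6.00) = -0.36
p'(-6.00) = 0.00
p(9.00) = 0.00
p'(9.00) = 0.00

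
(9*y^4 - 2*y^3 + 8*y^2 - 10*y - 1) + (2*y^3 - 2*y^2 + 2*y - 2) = 9*y^4 + 6*y^2 - 8*y - 3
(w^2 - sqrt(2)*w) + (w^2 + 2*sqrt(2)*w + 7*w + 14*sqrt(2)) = 2*w^2 + sqrt(2)*w + 7*w + 14*sqrt(2)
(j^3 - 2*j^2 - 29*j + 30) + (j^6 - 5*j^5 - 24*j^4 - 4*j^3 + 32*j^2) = j^6 - 5*j^5 - 24*j^4 - 3*j^3 + 30*j^2 - 29*j + 30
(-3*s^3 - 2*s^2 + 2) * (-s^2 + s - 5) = 3*s^5 - s^4 + 13*s^3 + 8*s^2 + 2*s - 10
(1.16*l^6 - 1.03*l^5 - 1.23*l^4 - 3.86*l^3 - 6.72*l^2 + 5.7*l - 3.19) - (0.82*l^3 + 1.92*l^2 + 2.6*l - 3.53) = 1.16*l^6 - 1.03*l^5 - 1.23*l^4 - 4.68*l^3 - 8.64*l^2 + 3.1*l + 0.34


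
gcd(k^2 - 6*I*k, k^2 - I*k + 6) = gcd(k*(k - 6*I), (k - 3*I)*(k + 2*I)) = 1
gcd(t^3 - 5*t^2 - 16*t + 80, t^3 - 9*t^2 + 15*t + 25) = t - 5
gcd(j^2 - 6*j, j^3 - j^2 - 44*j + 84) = j - 6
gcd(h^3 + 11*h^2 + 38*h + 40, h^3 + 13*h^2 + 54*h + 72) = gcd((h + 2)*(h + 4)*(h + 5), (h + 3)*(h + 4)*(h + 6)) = h + 4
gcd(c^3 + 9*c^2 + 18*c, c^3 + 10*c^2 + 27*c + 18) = c^2 + 9*c + 18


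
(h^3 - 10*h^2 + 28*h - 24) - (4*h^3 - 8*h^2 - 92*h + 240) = -3*h^3 - 2*h^2 + 120*h - 264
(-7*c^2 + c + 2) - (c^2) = -8*c^2 + c + 2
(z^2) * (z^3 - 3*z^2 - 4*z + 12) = z^5 - 3*z^4 - 4*z^3 + 12*z^2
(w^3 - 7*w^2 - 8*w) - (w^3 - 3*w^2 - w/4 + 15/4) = -4*w^2 - 31*w/4 - 15/4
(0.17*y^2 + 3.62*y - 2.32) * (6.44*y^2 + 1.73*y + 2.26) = 1.0948*y^4 + 23.6069*y^3 - 8.294*y^2 + 4.1676*y - 5.2432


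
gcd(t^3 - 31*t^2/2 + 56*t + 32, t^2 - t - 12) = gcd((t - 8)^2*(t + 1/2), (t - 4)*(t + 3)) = 1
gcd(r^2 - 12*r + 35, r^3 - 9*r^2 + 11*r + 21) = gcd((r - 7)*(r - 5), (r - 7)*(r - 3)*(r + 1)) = r - 7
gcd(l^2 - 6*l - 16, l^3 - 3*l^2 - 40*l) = l - 8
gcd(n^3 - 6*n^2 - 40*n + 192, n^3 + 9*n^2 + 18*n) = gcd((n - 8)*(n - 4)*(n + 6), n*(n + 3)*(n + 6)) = n + 6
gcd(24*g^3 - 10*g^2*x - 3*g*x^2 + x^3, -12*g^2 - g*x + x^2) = -12*g^2 - g*x + x^2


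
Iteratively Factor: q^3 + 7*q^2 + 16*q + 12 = (q + 2)*(q^2 + 5*q + 6) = (q + 2)^2*(q + 3)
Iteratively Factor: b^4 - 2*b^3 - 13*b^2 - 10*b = (b + 2)*(b^3 - 4*b^2 - 5*b) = b*(b + 2)*(b^2 - 4*b - 5) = b*(b - 5)*(b + 2)*(b + 1)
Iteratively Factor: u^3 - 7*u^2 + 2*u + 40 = (u - 4)*(u^2 - 3*u - 10) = (u - 4)*(u + 2)*(u - 5)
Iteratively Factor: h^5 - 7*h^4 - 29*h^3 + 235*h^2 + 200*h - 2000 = (h - 5)*(h^4 - 2*h^3 - 39*h^2 + 40*h + 400) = (h - 5)*(h + 4)*(h^3 - 6*h^2 - 15*h + 100) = (h - 5)*(h + 4)^2*(h^2 - 10*h + 25) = (h - 5)^2*(h + 4)^2*(h - 5)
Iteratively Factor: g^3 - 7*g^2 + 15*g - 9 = (g - 3)*(g^2 - 4*g + 3) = (g - 3)^2*(g - 1)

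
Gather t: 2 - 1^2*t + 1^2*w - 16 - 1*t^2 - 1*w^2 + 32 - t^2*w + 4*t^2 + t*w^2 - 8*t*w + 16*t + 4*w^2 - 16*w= t^2*(3 - w) + t*(w^2 - 8*w + 15) + 3*w^2 - 15*w + 18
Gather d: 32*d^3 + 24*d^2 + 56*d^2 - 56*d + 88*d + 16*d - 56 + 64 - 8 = 32*d^3 + 80*d^2 + 48*d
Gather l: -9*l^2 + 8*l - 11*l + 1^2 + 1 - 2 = -9*l^2 - 3*l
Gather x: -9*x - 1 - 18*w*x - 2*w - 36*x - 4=-2*w + x*(-18*w - 45) - 5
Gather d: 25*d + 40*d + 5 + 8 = 65*d + 13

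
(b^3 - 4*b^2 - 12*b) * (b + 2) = b^4 - 2*b^3 - 20*b^2 - 24*b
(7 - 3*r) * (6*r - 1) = -18*r^2 + 45*r - 7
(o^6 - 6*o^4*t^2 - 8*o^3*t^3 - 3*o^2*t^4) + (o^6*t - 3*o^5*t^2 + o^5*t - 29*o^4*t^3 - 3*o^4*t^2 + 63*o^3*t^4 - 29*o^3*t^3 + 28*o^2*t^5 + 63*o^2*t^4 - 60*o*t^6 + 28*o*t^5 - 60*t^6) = o^6*t + o^6 - 3*o^5*t^2 + o^5*t - 29*o^4*t^3 - 9*o^4*t^2 + 63*o^3*t^4 - 37*o^3*t^3 + 28*o^2*t^5 + 60*o^2*t^4 - 60*o*t^6 + 28*o*t^5 - 60*t^6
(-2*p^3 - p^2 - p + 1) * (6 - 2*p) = 4*p^4 - 10*p^3 - 4*p^2 - 8*p + 6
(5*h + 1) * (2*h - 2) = 10*h^2 - 8*h - 2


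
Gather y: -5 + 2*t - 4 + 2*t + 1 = 4*t - 8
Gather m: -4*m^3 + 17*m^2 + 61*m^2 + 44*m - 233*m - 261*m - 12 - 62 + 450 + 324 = -4*m^3 + 78*m^2 - 450*m + 700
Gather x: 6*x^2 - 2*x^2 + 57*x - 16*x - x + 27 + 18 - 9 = 4*x^2 + 40*x + 36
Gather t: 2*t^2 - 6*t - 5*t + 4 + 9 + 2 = 2*t^2 - 11*t + 15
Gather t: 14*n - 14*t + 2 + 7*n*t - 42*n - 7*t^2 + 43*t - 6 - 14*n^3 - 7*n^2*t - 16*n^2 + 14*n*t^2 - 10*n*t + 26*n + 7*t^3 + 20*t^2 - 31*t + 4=-14*n^3 - 16*n^2 - 2*n + 7*t^3 + t^2*(14*n + 13) + t*(-7*n^2 - 3*n - 2)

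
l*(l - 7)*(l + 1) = l^3 - 6*l^2 - 7*l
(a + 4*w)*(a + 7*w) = a^2 + 11*a*w + 28*w^2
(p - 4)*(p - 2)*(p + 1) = p^3 - 5*p^2 + 2*p + 8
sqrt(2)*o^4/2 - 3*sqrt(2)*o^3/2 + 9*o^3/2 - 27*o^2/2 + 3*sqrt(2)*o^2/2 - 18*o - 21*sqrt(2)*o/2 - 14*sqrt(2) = (o - 4)*(o + sqrt(2))*(o + 7*sqrt(2)/2)*(sqrt(2)*o/2 + sqrt(2)/2)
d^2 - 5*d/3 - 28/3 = (d - 4)*(d + 7/3)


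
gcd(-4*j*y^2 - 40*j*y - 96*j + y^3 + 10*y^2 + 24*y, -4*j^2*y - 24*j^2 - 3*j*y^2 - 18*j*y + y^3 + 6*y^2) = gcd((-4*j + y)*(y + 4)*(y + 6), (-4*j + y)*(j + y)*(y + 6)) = -4*j*y - 24*j + y^2 + 6*y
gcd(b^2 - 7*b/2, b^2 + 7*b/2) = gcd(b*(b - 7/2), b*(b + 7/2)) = b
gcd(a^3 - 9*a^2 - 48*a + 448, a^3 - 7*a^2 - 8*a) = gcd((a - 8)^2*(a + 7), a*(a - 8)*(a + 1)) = a - 8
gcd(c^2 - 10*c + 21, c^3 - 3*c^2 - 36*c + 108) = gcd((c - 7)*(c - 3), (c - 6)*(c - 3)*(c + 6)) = c - 3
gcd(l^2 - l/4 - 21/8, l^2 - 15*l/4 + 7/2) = l - 7/4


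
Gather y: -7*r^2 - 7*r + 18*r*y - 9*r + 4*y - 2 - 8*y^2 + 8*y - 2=-7*r^2 - 16*r - 8*y^2 + y*(18*r + 12) - 4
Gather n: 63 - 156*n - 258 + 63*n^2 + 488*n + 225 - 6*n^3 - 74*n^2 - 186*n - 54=-6*n^3 - 11*n^2 + 146*n - 24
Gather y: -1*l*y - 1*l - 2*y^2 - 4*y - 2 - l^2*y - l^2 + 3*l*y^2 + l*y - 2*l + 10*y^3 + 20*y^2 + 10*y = -l^2 - 3*l + 10*y^3 + y^2*(3*l + 18) + y*(6 - l^2) - 2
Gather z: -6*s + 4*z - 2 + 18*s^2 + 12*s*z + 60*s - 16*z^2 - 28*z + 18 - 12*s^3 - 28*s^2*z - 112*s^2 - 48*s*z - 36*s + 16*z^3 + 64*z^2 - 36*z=-12*s^3 - 94*s^2 + 18*s + 16*z^3 + 48*z^2 + z*(-28*s^2 - 36*s - 60) + 16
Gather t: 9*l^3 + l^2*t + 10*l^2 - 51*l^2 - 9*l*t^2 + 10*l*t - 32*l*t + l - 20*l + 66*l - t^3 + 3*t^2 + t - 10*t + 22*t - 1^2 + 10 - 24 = 9*l^3 - 41*l^2 + 47*l - t^3 + t^2*(3 - 9*l) + t*(l^2 - 22*l + 13) - 15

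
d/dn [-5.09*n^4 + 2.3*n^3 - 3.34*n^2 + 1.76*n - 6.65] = -20.36*n^3 + 6.9*n^2 - 6.68*n + 1.76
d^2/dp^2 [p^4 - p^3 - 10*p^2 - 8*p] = 12*p^2 - 6*p - 20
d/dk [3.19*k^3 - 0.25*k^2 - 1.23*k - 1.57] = 9.57*k^2 - 0.5*k - 1.23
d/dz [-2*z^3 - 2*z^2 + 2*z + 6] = -6*z^2 - 4*z + 2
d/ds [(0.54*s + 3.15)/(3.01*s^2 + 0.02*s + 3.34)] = (-1.6254*s^2 - 18.963*s + 1.7406)/(9.0601*s^4 + 0.1204*s^3 + 20.1072*s^2 + 0.1336*s + 11.1556)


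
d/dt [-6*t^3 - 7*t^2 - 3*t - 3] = -18*t^2 - 14*t - 3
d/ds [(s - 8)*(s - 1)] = 2*s - 9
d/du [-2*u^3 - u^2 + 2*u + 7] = -6*u^2 - 2*u + 2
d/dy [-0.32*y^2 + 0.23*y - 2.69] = 0.23 - 0.64*y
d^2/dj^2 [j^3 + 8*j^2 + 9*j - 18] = 6*j + 16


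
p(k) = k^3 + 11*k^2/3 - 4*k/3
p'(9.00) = 307.67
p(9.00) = 1014.00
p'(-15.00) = 563.67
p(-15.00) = -2530.00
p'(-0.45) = -4.03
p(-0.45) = 1.25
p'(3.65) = 65.40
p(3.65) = 92.61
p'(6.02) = 151.53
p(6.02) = 343.02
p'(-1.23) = -5.81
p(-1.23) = 5.33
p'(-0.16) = -2.43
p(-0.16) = 0.30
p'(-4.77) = 31.95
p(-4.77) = -18.74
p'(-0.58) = -4.58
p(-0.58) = 1.81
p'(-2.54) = -0.61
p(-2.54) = 10.66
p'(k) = 3*k^2 + 22*k/3 - 4/3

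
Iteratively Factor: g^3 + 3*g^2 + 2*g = (g + 1)*(g^2 + 2*g) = g*(g + 1)*(g + 2)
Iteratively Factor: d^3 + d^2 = (d)*(d^2 + d) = d*(d + 1)*(d)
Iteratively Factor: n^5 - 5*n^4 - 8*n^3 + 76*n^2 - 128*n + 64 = (n - 2)*(n^4 - 3*n^3 - 14*n^2 + 48*n - 32) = (n - 2)*(n + 4)*(n^3 - 7*n^2 + 14*n - 8) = (n - 4)*(n - 2)*(n + 4)*(n^2 - 3*n + 2) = (n - 4)*(n - 2)*(n - 1)*(n + 4)*(n - 2)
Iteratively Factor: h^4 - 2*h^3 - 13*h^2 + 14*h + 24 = (h + 3)*(h^3 - 5*h^2 + 2*h + 8) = (h - 2)*(h + 3)*(h^2 - 3*h - 4) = (h - 2)*(h + 1)*(h + 3)*(h - 4)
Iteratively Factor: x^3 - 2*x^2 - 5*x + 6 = (x + 2)*(x^2 - 4*x + 3) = (x - 1)*(x + 2)*(x - 3)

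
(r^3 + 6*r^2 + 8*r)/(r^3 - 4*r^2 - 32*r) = (r + 2)/(r - 8)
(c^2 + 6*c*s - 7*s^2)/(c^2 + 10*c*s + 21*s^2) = (c - s)/(c + 3*s)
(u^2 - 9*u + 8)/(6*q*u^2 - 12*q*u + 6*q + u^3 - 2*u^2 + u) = (u - 8)/(6*q*u - 6*q + u^2 - u)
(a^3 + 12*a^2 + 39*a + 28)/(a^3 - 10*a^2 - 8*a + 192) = (a^2 + 8*a + 7)/(a^2 - 14*a + 48)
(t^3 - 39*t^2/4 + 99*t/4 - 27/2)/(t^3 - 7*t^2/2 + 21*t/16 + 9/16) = 4*(t - 6)/(4*t + 1)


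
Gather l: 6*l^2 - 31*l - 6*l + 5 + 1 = 6*l^2 - 37*l + 6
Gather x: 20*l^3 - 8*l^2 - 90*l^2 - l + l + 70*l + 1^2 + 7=20*l^3 - 98*l^2 + 70*l + 8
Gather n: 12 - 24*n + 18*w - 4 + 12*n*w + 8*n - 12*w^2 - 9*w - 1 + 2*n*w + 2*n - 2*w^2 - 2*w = n*(14*w - 14) - 14*w^2 + 7*w + 7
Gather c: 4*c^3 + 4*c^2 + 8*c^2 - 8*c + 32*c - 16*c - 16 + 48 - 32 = 4*c^3 + 12*c^2 + 8*c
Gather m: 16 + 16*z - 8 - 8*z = 8*z + 8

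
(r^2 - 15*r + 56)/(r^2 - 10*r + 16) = (r - 7)/(r - 2)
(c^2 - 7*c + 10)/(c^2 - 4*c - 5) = (c - 2)/(c + 1)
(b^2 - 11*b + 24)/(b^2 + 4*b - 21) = (b - 8)/(b + 7)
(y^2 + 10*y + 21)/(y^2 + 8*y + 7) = (y + 3)/(y + 1)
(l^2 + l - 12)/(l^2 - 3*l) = (l + 4)/l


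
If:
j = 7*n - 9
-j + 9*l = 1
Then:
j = 7*n - 9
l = 7*n/9 - 8/9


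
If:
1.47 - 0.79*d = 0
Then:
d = 1.86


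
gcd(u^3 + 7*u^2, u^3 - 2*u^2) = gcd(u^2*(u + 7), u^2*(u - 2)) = u^2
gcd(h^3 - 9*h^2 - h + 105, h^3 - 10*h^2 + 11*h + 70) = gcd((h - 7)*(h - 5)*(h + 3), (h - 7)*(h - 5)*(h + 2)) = h^2 - 12*h + 35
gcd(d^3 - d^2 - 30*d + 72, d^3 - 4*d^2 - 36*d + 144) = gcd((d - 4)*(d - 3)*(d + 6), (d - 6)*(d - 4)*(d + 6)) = d^2 + 2*d - 24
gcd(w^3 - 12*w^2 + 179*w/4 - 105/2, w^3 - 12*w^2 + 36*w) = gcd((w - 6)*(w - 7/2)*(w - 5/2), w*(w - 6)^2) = w - 6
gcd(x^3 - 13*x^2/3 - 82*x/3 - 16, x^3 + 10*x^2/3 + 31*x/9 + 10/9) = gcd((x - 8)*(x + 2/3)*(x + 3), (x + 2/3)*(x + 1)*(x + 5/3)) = x + 2/3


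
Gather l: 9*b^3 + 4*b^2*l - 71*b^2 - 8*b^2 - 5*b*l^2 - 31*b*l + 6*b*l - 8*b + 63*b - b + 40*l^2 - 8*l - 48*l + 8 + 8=9*b^3 - 79*b^2 + 54*b + l^2*(40 - 5*b) + l*(4*b^2 - 25*b - 56) + 16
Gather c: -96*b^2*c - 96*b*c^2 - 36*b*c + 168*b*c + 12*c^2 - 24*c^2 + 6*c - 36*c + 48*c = c^2*(-96*b - 12) + c*(-96*b^2 + 132*b + 18)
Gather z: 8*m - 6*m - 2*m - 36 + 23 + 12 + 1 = 0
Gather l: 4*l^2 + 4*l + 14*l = 4*l^2 + 18*l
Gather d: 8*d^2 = 8*d^2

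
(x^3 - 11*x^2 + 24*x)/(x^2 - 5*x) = (x^2 - 11*x + 24)/(x - 5)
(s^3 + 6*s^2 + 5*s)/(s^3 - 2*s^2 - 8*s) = (s^2 + 6*s + 5)/(s^2 - 2*s - 8)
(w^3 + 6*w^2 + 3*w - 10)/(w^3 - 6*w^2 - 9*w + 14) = (w + 5)/(w - 7)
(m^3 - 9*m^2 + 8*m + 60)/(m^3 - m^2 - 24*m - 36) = (m - 5)/(m + 3)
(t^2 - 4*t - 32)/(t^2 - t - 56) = (t + 4)/(t + 7)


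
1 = 1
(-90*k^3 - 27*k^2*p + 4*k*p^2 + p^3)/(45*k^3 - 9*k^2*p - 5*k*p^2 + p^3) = (6*k + p)/(-3*k + p)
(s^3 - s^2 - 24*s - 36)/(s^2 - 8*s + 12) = (s^2 + 5*s + 6)/(s - 2)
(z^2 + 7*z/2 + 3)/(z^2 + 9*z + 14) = (z + 3/2)/(z + 7)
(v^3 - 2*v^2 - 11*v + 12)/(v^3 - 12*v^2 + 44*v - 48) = (v^2 + 2*v - 3)/(v^2 - 8*v + 12)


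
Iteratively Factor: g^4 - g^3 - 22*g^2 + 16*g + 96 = (g + 2)*(g^3 - 3*g^2 - 16*g + 48) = (g + 2)*(g + 4)*(g^2 - 7*g + 12) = (g - 3)*(g + 2)*(g + 4)*(g - 4)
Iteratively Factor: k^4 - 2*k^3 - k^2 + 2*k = (k - 1)*(k^3 - k^2 - 2*k) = (k - 2)*(k - 1)*(k^2 + k) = k*(k - 2)*(k - 1)*(k + 1)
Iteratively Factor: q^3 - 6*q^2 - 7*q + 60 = (q - 4)*(q^2 - 2*q - 15) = (q - 4)*(q + 3)*(q - 5)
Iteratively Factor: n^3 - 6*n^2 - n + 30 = (n - 5)*(n^2 - n - 6) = (n - 5)*(n + 2)*(n - 3)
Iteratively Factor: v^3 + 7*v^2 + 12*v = (v + 3)*(v^2 + 4*v) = v*(v + 3)*(v + 4)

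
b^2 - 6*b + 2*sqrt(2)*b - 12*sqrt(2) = (b - 6)*(b + 2*sqrt(2))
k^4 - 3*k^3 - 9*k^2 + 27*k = k*(k - 3)^2*(k + 3)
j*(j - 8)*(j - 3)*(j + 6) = j^4 - 5*j^3 - 42*j^2 + 144*j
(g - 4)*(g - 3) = g^2 - 7*g + 12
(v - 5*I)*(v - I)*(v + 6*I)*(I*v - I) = I*v^4 - I*v^3 + 31*I*v^2 + 30*v - 31*I*v - 30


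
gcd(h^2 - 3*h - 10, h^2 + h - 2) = h + 2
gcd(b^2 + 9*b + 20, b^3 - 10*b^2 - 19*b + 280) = b + 5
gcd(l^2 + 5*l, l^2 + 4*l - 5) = l + 5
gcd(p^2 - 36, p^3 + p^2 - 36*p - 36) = p^2 - 36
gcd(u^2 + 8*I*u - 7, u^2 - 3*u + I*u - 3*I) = u + I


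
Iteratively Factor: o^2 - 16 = (o + 4)*(o - 4)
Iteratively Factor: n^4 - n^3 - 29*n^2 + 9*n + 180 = (n + 4)*(n^3 - 5*n^2 - 9*n + 45) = (n - 5)*(n + 4)*(n^2 - 9) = (n - 5)*(n + 3)*(n + 4)*(n - 3)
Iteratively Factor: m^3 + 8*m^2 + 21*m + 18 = (m + 2)*(m^2 + 6*m + 9) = (m + 2)*(m + 3)*(m + 3)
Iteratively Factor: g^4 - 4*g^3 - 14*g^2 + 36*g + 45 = (g - 3)*(g^3 - g^2 - 17*g - 15) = (g - 3)*(g + 1)*(g^2 - 2*g - 15) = (g - 5)*(g - 3)*(g + 1)*(g + 3)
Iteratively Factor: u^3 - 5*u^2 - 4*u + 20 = (u + 2)*(u^2 - 7*u + 10) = (u - 2)*(u + 2)*(u - 5)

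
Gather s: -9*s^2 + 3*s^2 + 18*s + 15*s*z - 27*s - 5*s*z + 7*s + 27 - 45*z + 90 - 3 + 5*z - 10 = -6*s^2 + s*(10*z - 2) - 40*z + 104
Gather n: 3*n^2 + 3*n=3*n^2 + 3*n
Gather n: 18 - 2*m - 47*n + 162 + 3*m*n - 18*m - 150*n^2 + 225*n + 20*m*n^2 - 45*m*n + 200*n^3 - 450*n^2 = -20*m + 200*n^3 + n^2*(20*m - 600) + n*(178 - 42*m) + 180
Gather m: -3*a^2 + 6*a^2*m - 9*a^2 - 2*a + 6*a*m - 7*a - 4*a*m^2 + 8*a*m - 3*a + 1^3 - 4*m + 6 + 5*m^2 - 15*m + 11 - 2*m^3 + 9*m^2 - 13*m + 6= -12*a^2 - 12*a - 2*m^3 + m^2*(14 - 4*a) + m*(6*a^2 + 14*a - 32) + 24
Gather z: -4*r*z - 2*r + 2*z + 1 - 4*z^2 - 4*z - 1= -2*r - 4*z^2 + z*(-4*r - 2)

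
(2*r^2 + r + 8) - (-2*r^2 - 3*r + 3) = 4*r^2 + 4*r + 5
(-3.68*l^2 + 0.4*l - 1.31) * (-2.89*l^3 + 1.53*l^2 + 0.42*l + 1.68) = 10.6352*l^5 - 6.7864*l^4 + 2.8523*l^3 - 8.0187*l^2 + 0.1218*l - 2.2008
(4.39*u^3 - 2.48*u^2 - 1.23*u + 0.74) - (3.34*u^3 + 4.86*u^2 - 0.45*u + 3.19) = 1.05*u^3 - 7.34*u^2 - 0.78*u - 2.45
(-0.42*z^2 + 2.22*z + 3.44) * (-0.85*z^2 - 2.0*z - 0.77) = 0.357*z^4 - 1.047*z^3 - 7.0406*z^2 - 8.5894*z - 2.6488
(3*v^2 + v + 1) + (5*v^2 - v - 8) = 8*v^2 - 7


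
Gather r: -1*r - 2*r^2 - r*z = -2*r^2 + r*(-z - 1)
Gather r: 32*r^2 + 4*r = 32*r^2 + 4*r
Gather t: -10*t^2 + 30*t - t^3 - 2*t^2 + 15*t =-t^3 - 12*t^2 + 45*t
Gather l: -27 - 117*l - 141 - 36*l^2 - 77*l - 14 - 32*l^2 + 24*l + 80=-68*l^2 - 170*l - 102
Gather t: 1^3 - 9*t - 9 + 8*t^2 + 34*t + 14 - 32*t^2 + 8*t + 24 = -24*t^2 + 33*t + 30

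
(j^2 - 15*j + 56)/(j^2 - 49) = (j - 8)/(j + 7)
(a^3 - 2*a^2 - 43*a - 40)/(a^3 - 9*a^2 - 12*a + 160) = (a^2 + 6*a + 5)/(a^2 - a - 20)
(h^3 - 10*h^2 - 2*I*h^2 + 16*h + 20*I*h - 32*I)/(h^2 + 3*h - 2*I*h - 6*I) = (h^2 - 10*h + 16)/(h + 3)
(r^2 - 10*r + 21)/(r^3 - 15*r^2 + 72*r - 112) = (r - 3)/(r^2 - 8*r + 16)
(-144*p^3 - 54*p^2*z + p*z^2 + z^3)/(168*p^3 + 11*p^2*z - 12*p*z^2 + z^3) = (6*p + z)/(-7*p + z)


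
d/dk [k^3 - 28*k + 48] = 3*k^2 - 28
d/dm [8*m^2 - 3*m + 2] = 16*m - 3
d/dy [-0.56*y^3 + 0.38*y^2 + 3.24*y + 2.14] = -1.68*y^2 + 0.76*y + 3.24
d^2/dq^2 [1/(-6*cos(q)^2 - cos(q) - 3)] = (144*sin(q)^4 - sin(q)^2 - 51*cos(q)/2 + 9*cos(3*q)/2 - 109)/(-6*sin(q)^2 + cos(q) + 9)^3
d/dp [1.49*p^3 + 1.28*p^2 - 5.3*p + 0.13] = 4.47*p^2 + 2.56*p - 5.3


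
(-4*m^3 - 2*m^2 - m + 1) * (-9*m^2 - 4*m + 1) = 36*m^5 + 34*m^4 + 13*m^3 - 7*m^2 - 5*m + 1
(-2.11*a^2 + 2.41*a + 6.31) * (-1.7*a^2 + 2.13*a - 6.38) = 3.587*a^4 - 8.5913*a^3 + 7.8681*a^2 - 1.9355*a - 40.2578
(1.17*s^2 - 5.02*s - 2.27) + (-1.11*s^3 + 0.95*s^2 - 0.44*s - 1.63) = -1.11*s^3 + 2.12*s^2 - 5.46*s - 3.9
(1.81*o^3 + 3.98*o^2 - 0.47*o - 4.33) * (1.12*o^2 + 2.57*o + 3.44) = 2.0272*o^5 + 9.1093*o^4 + 15.9286*o^3 + 7.6337*o^2 - 12.7449*o - 14.8952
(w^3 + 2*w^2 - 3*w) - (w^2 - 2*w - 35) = w^3 + w^2 - w + 35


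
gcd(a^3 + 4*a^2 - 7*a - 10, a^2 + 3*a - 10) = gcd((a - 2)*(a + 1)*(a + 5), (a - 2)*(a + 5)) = a^2 + 3*a - 10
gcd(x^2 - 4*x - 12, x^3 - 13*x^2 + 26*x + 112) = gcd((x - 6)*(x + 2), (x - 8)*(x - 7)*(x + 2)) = x + 2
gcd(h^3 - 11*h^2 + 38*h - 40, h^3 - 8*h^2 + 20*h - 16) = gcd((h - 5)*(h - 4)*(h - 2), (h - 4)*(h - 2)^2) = h^2 - 6*h + 8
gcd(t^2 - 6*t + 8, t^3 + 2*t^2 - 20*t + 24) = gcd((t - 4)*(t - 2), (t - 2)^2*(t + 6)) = t - 2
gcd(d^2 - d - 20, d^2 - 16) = d + 4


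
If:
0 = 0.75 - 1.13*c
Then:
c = 0.66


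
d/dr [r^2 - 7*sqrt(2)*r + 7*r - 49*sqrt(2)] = 2*r - 7*sqrt(2) + 7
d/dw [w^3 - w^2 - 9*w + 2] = 3*w^2 - 2*w - 9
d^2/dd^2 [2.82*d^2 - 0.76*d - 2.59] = 5.64000000000000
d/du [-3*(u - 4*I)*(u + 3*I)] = -6*u + 3*I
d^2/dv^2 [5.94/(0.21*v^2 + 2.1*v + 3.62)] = (-0.523908*v^2 - 5.23908*v + 5.94*(0.42*v + 2.1)*(0.84*v + 4.2) - 9.031176)/(0.21*v^2 + 2.1*v + 3.62)^3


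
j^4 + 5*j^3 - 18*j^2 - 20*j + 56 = (j - 2)^2*(j + 2)*(j + 7)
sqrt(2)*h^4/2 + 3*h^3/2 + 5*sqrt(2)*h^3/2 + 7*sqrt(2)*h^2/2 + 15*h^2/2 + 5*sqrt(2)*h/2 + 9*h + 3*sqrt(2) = (h + 2)*(h + 3)*(h + sqrt(2))*(sqrt(2)*h/2 + 1/2)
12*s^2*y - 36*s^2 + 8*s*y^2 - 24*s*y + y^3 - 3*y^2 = (2*s + y)*(6*s + y)*(y - 3)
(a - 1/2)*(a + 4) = a^2 + 7*a/2 - 2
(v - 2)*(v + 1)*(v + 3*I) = v^3 - v^2 + 3*I*v^2 - 2*v - 3*I*v - 6*I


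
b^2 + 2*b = b*(b + 2)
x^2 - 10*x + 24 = (x - 6)*(x - 4)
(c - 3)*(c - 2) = c^2 - 5*c + 6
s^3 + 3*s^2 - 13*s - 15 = (s - 3)*(s + 1)*(s + 5)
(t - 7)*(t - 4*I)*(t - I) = t^3 - 7*t^2 - 5*I*t^2 - 4*t + 35*I*t + 28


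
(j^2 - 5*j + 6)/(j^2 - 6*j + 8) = (j - 3)/(j - 4)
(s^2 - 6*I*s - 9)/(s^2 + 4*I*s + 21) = (s - 3*I)/(s + 7*I)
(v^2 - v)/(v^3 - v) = 1/(v + 1)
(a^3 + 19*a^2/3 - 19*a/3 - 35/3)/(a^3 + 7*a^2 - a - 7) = (a - 5/3)/(a - 1)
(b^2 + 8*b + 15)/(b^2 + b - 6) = (b + 5)/(b - 2)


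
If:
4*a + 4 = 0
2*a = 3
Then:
No Solution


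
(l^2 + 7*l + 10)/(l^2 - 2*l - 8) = (l + 5)/(l - 4)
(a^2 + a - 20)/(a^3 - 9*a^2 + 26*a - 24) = (a + 5)/(a^2 - 5*a + 6)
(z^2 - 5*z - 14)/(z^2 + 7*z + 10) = (z - 7)/(z + 5)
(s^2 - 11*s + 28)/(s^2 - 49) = (s - 4)/(s + 7)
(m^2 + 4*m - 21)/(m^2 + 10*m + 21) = (m - 3)/(m + 3)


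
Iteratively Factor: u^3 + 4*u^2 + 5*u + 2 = (u + 1)*(u^2 + 3*u + 2) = (u + 1)^2*(u + 2)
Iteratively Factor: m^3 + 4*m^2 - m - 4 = (m - 1)*(m^2 + 5*m + 4) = (m - 1)*(m + 4)*(m + 1)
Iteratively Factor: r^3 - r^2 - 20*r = (r)*(r^2 - r - 20) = r*(r + 4)*(r - 5)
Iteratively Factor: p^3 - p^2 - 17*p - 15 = (p + 3)*(p^2 - 4*p - 5) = (p - 5)*(p + 3)*(p + 1)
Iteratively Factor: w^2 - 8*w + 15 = (w - 3)*(w - 5)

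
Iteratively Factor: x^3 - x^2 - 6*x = (x - 3)*(x^2 + 2*x) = (x - 3)*(x + 2)*(x)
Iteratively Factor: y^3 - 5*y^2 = (y)*(y^2 - 5*y) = y*(y - 5)*(y)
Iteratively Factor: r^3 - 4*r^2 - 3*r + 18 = (r - 3)*(r^2 - r - 6) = (r - 3)*(r + 2)*(r - 3)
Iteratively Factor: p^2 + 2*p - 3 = (p - 1)*(p + 3)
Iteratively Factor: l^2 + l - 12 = (l - 3)*(l + 4)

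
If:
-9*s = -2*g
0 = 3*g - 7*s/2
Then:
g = 0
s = 0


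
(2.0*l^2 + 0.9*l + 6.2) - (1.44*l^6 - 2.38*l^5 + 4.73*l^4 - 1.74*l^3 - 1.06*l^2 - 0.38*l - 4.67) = -1.44*l^6 + 2.38*l^5 - 4.73*l^4 + 1.74*l^3 + 3.06*l^2 + 1.28*l + 10.87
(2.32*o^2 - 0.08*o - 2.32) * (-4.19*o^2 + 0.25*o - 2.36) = -9.7208*o^4 + 0.9152*o^3 + 4.2256*o^2 - 0.3912*o + 5.4752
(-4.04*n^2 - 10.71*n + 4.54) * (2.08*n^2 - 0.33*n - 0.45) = -8.4032*n^4 - 20.9436*n^3 + 14.7955*n^2 + 3.3213*n - 2.043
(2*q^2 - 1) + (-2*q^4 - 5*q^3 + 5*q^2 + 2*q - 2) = -2*q^4 - 5*q^3 + 7*q^2 + 2*q - 3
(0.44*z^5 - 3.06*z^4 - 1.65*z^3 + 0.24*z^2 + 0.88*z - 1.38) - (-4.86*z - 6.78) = 0.44*z^5 - 3.06*z^4 - 1.65*z^3 + 0.24*z^2 + 5.74*z + 5.4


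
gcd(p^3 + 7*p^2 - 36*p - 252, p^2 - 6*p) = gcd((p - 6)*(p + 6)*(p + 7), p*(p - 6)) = p - 6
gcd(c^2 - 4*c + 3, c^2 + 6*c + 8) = 1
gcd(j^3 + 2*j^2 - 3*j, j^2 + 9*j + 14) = 1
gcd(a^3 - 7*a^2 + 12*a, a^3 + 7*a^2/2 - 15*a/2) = a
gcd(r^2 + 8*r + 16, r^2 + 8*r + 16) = r^2 + 8*r + 16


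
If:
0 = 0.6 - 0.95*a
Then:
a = 0.63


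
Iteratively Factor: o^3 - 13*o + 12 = (o - 3)*(o^2 + 3*o - 4) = (o - 3)*(o - 1)*(o + 4)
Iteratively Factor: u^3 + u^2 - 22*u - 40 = (u + 4)*(u^2 - 3*u - 10) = (u + 2)*(u + 4)*(u - 5)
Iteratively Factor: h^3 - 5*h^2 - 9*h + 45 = (h - 3)*(h^2 - 2*h - 15) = (h - 5)*(h - 3)*(h + 3)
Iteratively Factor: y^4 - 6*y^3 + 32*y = (y - 4)*(y^3 - 2*y^2 - 8*y) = (y - 4)*(y + 2)*(y^2 - 4*y) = y*(y - 4)*(y + 2)*(y - 4)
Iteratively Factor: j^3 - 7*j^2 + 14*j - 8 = (j - 2)*(j^2 - 5*j + 4) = (j - 2)*(j - 1)*(j - 4)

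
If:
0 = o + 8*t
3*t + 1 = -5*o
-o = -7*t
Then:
No Solution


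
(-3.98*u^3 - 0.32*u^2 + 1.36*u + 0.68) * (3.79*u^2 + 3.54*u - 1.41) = -15.0842*u^5 - 15.302*u^4 + 9.6334*u^3 + 7.8428*u^2 + 0.4896*u - 0.9588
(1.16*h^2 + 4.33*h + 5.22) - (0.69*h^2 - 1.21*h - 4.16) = 0.47*h^2 + 5.54*h + 9.38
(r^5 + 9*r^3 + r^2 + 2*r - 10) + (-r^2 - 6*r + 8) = r^5 + 9*r^3 - 4*r - 2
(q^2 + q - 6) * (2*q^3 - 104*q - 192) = 2*q^5 + 2*q^4 - 116*q^3 - 296*q^2 + 432*q + 1152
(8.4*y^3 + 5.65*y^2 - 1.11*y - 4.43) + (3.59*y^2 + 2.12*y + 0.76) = 8.4*y^3 + 9.24*y^2 + 1.01*y - 3.67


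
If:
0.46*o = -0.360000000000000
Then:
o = -0.78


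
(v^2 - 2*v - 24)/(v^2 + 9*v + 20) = (v - 6)/(v + 5)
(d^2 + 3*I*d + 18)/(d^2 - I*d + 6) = (d + 6*I)/(d + 2*I)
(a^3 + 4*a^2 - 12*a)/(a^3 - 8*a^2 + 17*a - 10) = a*(a + 6)/(a^2 - 6*a + 5)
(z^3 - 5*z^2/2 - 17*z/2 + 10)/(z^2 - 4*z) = z + 3/2 - 5/(2*z)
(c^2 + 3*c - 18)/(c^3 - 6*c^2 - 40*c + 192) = (c - 3)/(c^2 - 12*c + 32)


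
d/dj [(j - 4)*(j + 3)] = 2*j - 1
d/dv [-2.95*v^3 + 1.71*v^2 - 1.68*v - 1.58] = -8.85*v^2 + 3.42*v - 1.68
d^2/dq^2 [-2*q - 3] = 0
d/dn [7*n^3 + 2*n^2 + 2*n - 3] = 21*n^2 + 4*n + 2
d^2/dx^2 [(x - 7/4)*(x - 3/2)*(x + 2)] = 6*x - 5/2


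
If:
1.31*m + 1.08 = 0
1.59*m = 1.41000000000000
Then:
No Solution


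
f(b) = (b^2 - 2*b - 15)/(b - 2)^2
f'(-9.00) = -0.04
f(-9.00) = 0.69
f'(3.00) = 28.00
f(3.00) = -12.00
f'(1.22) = -66.50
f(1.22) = -26.22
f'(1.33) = -104.20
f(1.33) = -35.40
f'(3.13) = 19.23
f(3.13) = -8.98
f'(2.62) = 120.67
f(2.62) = -34.80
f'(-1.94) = -0.62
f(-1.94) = -0.47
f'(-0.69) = -1.82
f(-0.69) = -1.82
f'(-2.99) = -0.32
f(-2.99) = -0.00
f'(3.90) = 3.82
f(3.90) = -2.10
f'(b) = (2*b - 2)/(b - 2)^2 - 2*(b^2 - 2*b - 15)/(b - 2)^3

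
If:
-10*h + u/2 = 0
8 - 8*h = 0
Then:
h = 1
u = 20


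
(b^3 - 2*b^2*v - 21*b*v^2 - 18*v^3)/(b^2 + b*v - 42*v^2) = (b^2 + 4*b*v + 3*v^2)/(b + 7*v)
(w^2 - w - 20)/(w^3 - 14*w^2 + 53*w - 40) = (w + 4)/(w^2 - 9*w + 8)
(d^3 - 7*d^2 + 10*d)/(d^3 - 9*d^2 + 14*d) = (d - 5)/(d - 7)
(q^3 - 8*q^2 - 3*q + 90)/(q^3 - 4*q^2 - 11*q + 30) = (q - 6)/(q - 2)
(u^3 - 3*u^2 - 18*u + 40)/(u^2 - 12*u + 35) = (u^2 + 2*u - 8)/(u - 7)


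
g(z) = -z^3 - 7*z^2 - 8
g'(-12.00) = -264.00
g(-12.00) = 712.00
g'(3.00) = -69.00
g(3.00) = -98.00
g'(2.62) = -57.27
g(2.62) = -74.04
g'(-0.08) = 1.10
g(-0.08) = -8.04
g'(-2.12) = 16.20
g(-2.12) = -29.93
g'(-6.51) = -36.00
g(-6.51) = -28.77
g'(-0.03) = 0.42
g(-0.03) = -8.01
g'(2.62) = -57.27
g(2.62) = -74.04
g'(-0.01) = 0.14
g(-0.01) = -8.00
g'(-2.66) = 16.01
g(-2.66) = -38.71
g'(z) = -3*z^2 - 14*z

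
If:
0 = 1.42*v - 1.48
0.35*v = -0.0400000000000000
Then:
No Solution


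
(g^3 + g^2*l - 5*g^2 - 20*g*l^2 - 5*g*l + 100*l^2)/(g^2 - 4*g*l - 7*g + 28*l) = (g^2 + 5*g*l - 5*g - 25*l)/(g - 7)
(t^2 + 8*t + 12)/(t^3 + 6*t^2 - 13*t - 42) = (t + 6)/(t^2 + 4*t - 21)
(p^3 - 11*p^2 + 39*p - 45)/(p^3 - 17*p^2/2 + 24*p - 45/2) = 2*(p - 5)/(2*p - 5)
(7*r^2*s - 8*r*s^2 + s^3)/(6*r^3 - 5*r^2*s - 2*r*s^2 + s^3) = s*(7*r - s)/(6*r^2 + r*s - s^2)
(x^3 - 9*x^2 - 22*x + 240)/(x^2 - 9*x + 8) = (x^2 - x - 30)/(x - 1)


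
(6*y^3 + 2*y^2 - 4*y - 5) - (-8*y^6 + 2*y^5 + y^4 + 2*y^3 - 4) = 8*y^6 - 2*y^5 - y^4 + 4*y^3 + 2*y^2 - 4*y - 1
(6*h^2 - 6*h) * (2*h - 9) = 12*h^3 - 66*h^2 + 54*h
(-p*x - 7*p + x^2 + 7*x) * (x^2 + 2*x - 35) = -p*x^3 - 9*p*x^2 + 21*p*x + 245*p + x^4 + 9*x^3 - 21*x^2 - 245*x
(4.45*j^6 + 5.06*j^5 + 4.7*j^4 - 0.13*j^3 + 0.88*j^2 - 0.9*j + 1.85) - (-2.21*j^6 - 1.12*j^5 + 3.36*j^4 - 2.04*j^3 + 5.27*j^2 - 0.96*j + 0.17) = 6.66*j^6 + 6.18*j^5 + 1.34*j^4 + 1.91*j^3 - 4.39*j^2 + 0.0599999999999999*j + 1.68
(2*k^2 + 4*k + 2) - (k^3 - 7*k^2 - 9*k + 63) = -k^3 + 9*k^2 + 13*k - 61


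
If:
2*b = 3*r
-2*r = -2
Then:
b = 3/2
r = 1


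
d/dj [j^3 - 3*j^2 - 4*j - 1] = 3*j^2 - 6*j - 4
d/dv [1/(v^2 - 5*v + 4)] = (5 - 2*v)/(v^2 - 5*v + 4)^2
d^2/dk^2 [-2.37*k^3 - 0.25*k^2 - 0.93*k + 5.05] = -14.22*k - 0.5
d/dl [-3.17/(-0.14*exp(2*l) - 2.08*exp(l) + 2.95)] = (-0.8876*exp(l) - 6.5936)*exp(l)/(0.14*exp(2*l) + 2.08*exp(l) - 2.95)^2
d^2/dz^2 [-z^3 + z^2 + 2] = 2 - 6*z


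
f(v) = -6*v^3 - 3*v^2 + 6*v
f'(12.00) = -2658.00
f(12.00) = -10728.00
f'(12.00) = -2658.00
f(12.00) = -10728.00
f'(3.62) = -251.60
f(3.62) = -302.22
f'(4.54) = -392.25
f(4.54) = -596.05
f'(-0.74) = 0.58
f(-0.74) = -3.65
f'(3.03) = -177.44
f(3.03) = -176.27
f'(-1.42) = -21.78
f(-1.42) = 2.61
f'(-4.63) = -352.08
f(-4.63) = 503.43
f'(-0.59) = 3.27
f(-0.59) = -3.35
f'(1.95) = -74.14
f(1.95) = -44.20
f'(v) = -18*v^2 - 6*v + 6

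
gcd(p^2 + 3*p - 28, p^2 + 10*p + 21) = p + 7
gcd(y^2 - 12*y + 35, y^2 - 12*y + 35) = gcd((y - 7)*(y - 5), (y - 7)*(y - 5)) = y^2 - 12*y + 35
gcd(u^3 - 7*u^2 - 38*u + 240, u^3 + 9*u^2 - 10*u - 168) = u + 6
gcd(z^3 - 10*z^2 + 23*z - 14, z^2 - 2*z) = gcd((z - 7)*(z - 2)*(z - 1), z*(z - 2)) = z - 2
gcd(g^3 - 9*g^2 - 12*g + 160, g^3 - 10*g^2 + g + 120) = g^2 - 13*g + 40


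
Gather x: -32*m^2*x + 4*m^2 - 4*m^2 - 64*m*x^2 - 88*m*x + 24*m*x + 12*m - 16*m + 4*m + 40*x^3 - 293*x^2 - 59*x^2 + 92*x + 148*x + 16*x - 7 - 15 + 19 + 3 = 40*x^3 + x^2*(-64*m - 352) + x*(-32*m^2 - 64*m + 256)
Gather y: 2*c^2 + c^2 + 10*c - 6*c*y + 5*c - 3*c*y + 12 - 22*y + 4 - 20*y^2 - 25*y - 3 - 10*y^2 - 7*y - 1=3*c^2 + 15*c - 30*y^2 + y*(-9*c - 54) + 12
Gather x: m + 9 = m + 9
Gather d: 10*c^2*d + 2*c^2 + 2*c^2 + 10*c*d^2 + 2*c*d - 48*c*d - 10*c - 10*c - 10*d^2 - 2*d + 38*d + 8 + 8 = 4*c^2 - 20*c + d^2*(10*c - 10) + d*(10*c^2 - 46*c + 36) + 16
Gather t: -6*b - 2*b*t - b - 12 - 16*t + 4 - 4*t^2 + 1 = -7*b - 4*t^2 + t*(-2*b - 16) - 7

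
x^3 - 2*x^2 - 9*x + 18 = (x - 3)*(x - 2)*(x + 3)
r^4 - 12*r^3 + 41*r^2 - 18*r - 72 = (r - 6)*(r - 4)*(r - 3)*(r + 1)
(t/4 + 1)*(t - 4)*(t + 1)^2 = t^4/4 + t^3/2 - 15*t^2/4 - 8*t - 4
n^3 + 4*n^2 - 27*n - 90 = (n - 5)*(n + 3)*(n + 6)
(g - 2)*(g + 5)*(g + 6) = g^3 + 9*g^2 + 8*g - 60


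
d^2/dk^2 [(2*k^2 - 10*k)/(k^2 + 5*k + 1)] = 4*(-10*k^3 - 3*k^2 + 15*k + 26)/(k^6 + 15*k^5 + 78*k^4 + 155*k^3 + 78*k^2 + 15*k + 1)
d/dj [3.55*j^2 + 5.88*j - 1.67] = 7.1*j + 5.88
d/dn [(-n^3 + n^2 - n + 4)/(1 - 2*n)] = (4*n^3 - 5*n^2 + 2*n + 7)/(4*n^2 - 4*n + 1)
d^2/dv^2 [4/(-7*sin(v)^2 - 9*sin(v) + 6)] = 4*(196*sin(v)^4 + 189*sin(v)^3 - 45*sin(v)^2 - 324*sin(v) - 246)/(7*sin(v)^2 + 9*sin(v) - 6)^3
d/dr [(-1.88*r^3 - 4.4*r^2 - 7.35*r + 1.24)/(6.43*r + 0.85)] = (-24.1768*r^3 - 33.086*r^2 - 7.48*r - 14.2207)/(41.3449*r^2 + 10.931*r + 0.7225)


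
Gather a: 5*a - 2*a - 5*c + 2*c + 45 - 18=3*a - 3*c + 27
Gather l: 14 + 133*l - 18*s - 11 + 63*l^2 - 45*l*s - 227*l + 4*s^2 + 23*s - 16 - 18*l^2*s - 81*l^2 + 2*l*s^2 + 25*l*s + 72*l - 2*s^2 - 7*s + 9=l^2*(-18*s - 18) + l*(2*s^2 - 20*s - 22) + 2*s^2 - 2*s - 4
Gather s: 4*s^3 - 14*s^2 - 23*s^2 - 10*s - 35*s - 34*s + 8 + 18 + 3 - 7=4*s^3 - 37*s^2 - 79*s + 22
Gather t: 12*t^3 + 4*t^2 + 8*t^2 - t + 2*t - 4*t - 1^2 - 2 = 12*t^3 + 12*t^2 - 3*t - 3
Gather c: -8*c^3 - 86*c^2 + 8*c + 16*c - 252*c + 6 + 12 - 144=-8*c^3 - 86*c^2 - 228*c - 126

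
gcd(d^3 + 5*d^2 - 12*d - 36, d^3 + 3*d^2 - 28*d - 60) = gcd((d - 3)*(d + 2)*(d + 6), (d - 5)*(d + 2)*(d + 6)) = d^2 + 8*d + 12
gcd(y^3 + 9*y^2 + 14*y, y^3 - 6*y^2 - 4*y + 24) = y + 2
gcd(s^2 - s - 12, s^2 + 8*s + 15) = s + 3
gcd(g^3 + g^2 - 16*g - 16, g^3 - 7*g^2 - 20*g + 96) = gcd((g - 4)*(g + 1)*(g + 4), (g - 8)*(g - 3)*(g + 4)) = g + 4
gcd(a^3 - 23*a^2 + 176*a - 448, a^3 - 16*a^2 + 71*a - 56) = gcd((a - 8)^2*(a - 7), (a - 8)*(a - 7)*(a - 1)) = a^2 - 15*a + 56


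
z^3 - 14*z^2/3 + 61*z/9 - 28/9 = (z - 7/3)*(z - 4/3)*(z - 1)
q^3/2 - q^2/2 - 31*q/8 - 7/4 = (q/2 + 1)*(q - 7/2)*(q + 1/2)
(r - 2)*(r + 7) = r^2 + 5*r - 14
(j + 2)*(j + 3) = j^2 + 5*j + 6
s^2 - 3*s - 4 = (s - 4)*(s + 1)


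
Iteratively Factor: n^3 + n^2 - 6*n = (n)*(n^2 + n - 6) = n*(n - 2)*(n + 3)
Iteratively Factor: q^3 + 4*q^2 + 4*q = (q)*(q^2 + 4*q + 4) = q*(q + 2)*(q + 2)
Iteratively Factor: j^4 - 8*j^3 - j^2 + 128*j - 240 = (j - 3)*(j^3 - 5*j^2 - 16*j + 80) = (j - 5)*(j - 3)*(j^2 - 16) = (j - 5)*(j - 4)*(j - 3)*(j + 4)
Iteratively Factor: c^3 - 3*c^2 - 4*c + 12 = (c - 2)*(c^2 - c - 6) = (c - 2)*(c + 2)*(c - 3)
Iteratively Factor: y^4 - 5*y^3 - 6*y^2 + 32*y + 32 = (y - 4)*(y^3 - y^2 - 10*y - 8) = (y - 4)*(y + 1)*(y^2 - 2*y - 8) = (y - 4)*(y + 1)*(y + 2)*(y - 4)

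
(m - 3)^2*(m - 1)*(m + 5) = m^4 - 2*m^3 - 20*m^2 + 66*m - 45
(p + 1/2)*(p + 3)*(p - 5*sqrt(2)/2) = p^3 - 5*sqrt(2)*p^2/2 + 7*p^2/2 - 35*sqrt(2)*p/4 + 3*p/2 - 15*sqrt(2)/4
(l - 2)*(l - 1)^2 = l^3 - 4*l^2 + 5*l - 2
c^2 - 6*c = c*(c - 6)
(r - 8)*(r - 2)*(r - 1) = r^3 - 11*r^2 + 26*r - 16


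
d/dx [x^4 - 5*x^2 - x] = 4*x^3 - 10*x - 1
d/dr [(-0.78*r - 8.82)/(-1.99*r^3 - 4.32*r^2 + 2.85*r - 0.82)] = (-3.1044*r^3 - 56.025*r^2 - 76.2048*r + 25.7766)/(3.9601*r^6 + 17.1936*r^5 + 7.3194*r^4 - 21.3604*r^3 + 15.2073*r^2 - 4.674*r + 0.6724)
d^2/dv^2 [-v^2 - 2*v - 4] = -2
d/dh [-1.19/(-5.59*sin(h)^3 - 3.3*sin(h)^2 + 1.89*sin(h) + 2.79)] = (-19.9563*sin(h)^2 - 7.854*sin(h) + 2.2491)*cos(h)/(5.59*sin(h)^3 + 3.3*sin(h)^2 - 1.89*sin(h) - 2.79)^2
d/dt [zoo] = 0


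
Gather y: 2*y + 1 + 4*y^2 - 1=4*y^2 + 2*y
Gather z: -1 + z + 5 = z + 4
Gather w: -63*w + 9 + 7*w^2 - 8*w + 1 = 7*w^2 - 71*w + 10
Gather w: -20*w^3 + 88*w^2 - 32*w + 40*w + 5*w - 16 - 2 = -20*w^3 + 88*w^2 + 13*w - 18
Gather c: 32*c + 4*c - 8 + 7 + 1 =36*c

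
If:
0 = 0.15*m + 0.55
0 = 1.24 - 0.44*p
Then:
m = -3.67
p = 2.82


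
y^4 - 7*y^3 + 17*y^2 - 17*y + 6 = (y - 3)*(y - 2)*(y - 1)^2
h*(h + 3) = h^2 + 3*h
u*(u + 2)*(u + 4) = u^3 + 6*u^2 + 8*u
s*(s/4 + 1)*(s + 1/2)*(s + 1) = s^4/4 + 11*s^3/8 + 13*s^2/8 + s/2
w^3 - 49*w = w*(w - 7)*(w + 7)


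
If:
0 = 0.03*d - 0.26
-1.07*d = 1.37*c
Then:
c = -6.77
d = 8.67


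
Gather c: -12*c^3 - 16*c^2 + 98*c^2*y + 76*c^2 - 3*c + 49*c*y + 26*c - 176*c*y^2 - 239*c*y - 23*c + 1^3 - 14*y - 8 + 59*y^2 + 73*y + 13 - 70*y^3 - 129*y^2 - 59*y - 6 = -12*c^3 + c^2*(98*y + 60) + c*(-176*y^2 - 190*y) - 70*y^3 - 70*y^2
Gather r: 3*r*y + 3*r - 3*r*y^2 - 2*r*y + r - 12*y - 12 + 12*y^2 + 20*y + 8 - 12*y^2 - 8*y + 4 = r*(-3*y^2 + y + 4)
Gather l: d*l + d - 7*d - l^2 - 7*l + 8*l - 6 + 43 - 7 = -6*d - l^2 + l*(d + 1) + 30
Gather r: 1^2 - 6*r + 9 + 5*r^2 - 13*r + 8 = 5*r^2 - 19*r + 18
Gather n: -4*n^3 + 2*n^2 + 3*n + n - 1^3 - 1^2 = -4*n^3 + 2*n^2 + 4*n - 2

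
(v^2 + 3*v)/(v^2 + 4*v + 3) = v/(v + 1)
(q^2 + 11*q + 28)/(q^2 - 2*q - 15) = (q^2 + 11*q + 28)/(q^2 - 2*q - 15)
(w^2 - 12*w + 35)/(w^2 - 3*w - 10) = (w - 7)/(w + 2)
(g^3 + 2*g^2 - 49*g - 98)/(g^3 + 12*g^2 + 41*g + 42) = (g - 7)/(g + 3)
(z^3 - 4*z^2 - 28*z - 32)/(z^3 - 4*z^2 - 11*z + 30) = (z^3 - 4*z^2 - 28*z - 32)/(z^3 - 4*z^2 - 11*z + 30)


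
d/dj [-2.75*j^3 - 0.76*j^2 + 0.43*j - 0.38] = -8.25*j^2 - 1.52*j + 0.43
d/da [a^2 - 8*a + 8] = 2*a - 8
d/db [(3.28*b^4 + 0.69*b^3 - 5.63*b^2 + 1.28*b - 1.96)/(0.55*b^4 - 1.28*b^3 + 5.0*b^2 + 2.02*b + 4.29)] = (-4.5779*b^6 + 38.993*b^5 + 14.0084*b^4 + 66.6612*b^3 - 16.4187*b^2 - 28.7054*b + 9.4504)/(0.3025*b^8 - 1.408*b^7 + 7.1384*b^6 - 10.578*b^5 + 24.5478*b^4 + 9.2176*b^3 + 46.9804*b^2 + 17.3316*b + 18.4041)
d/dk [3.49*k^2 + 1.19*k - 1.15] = 6.98*k + 1.19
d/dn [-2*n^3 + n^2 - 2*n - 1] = -6*n^2 + 2*n - 2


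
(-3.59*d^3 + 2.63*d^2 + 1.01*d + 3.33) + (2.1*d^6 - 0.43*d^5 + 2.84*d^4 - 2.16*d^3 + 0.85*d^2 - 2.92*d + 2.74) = 2.1*d^6 - 0.43*d^5 + 2.84*d^4 - 5.75*d^3 + 3.48*d^2 - 1.91*d + 6.07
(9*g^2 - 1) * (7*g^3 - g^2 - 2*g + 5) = 63*g^5 - 9*g^4 - 25*g^3 + 46*g^2 + 2*g - 5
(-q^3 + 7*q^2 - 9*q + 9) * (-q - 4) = q^4 - 3*q^3 - 19*q^2 + 27*q - 36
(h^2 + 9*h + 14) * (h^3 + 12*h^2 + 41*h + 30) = h^5 + 21*h^4 + 163*h^3 + 567*h^2 + 844*h + 420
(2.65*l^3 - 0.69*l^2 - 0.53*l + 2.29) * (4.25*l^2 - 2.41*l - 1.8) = 11.2625*l^5 - 9.319*l^4 - 5.3596*l^3 + 12.2518*l^2 - 4.5649*l - 4.122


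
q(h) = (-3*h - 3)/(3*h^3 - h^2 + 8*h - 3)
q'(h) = (-3*h - 3)*(-9*h^2 + 2*h - 8)/(3*h^3 - h^2 + 8*h - 3)^2 - 3/(3*h^3 - h^2 + 8*h - 3)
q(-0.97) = 0.01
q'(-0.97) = 0.22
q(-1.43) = -0.05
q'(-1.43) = 0.06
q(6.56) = -0.03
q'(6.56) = 0.01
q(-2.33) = -0.06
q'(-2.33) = -0.01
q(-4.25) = -0.03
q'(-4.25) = -0.01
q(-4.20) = -0.03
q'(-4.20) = -0.01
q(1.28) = -0.58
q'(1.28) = 0.72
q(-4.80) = -0.03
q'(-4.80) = -0.01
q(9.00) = -0.01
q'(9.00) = 0.00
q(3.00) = -0.13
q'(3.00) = 0.08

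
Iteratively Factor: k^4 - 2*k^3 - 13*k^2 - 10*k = (k + 1)*(k^3 - 3*k^2 - 10*k) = (k + 1)*(k + 2)*(k^2 - 5*k) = k*(k + 1)*(k + 2)*(k - 5)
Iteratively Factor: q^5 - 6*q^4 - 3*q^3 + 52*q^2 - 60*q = (q - 5)*(q^4 - q^3 - 8*q^2 + 12*q) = q*(q - 5)*(q^3 - q^2 - 8*q + 12) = q*(q - 5)*(q - 2)*(q^2 + q - 6) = q*(q - 5)*(q - 2)^2*(q + 3)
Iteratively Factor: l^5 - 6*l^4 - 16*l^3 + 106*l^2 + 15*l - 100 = (l + 1)*(l^4 - 7*l^3 - 9*l^2 + 115*l - 100) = (l - 5)*(l + 1)*(l^3 - 2*l^2 - 19*l + 20) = (l - 5)^2*(l + 1)*(l^2 + 3*l - 4) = (l - 5)^2*(l - 1)*(l + 1)*(l + 4)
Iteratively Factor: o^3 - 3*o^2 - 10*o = (o - 5)*(o^2 + 2*o) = (o - 5)*(o + 2)*(o)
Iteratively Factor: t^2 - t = (t - 1)*(t)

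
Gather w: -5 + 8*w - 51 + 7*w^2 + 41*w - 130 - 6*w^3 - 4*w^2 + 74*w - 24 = -6*w^3 + 3*w^2 + 123*w - 210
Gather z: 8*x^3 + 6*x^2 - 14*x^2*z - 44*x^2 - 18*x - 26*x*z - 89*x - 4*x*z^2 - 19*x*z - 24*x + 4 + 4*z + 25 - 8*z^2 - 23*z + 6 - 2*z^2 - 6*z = 8*x^3 - 38*x^2 - 131*x + z^2*(-4*x - 10) + z*(-14*x^2 - 45*x - 25) + 35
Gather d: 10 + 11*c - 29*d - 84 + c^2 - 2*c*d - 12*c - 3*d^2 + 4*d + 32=c^2 - c - 3*d^2 + d*(-2*c - 25) - 42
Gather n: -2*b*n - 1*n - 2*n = n*(-2*b - 3)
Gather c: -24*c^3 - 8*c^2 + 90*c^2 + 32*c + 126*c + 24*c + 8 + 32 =-24*c^3 + 82*c^2 + 182*c + 40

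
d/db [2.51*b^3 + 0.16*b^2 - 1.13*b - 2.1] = 7.53*b^2 + 0.32*b - 1.13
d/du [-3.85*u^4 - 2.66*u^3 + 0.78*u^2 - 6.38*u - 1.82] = -15.4*u^3 - 7.98*u^2 + 1.56*u - 6.38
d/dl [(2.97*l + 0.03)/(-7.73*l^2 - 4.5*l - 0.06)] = (22.9581*l^2 + 0.463800000000001*l - 0.0432)/(59.7529*l^4 + 69.57*l^3 + 21.1776*l^2 + 0.54*l + 0.0036)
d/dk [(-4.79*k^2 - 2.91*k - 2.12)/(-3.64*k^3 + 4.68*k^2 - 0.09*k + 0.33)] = (-17.4356*k^4 - 21.1848*k^3 - 9.1005*k^2 + 16.6818*k - 1.1511)/(13.2496*k^6 - 34.0704*k^5 + 22.5576*k^4 - 3.2448*k^3 + 3.0969*k^2 - 0.0594*k + 0.1089)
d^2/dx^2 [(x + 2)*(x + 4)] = 2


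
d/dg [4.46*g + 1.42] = 4.46000000000000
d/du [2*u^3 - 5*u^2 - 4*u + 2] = 6*u^2 - 10*u - 4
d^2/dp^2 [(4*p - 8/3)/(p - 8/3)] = 432/(3*p - 8)^3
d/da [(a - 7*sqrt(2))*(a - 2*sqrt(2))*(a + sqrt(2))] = 3*a^2 - 16*sqrt(2)*a + 10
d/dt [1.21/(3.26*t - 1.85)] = -3.9446/(3.26*t - 1.85)^2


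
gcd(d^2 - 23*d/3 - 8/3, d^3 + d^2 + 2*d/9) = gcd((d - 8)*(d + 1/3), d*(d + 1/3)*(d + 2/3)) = d + 1/3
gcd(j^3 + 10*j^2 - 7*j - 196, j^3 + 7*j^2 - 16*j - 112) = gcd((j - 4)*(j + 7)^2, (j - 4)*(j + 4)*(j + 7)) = j^2 + 3*j - 28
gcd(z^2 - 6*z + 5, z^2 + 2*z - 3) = z - 1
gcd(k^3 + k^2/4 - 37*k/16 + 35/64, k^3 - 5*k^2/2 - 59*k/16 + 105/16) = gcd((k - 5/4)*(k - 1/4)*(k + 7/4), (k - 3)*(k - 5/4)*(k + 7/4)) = k^2 + k/2 - 35/16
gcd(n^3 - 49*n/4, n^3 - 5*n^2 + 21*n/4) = n^2 - 7*n/2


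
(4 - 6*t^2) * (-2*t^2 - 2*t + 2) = 12*t^4 + 12*t^3 - 20*t^2 - 8*t + 8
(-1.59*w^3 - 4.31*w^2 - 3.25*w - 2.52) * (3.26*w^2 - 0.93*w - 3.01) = -5.1834*w^5 - 12.5719*w^4 - 1.8008*w^3 + 7.7804*w^2 + 12.1261*w + 7.5852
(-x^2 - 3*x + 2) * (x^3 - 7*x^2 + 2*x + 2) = -x^5 + 4*x^4 + 21*x^3 - 22*x^2 - 2*x + 4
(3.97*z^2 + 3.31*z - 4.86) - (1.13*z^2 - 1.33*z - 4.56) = 2.84*z^2 + 4.64*z - 0.300000000000001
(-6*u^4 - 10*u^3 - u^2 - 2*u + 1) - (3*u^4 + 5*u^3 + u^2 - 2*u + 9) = -9*u^4 - 15*u^3 - 2*u^2 - 8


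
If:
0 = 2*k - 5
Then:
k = 5/2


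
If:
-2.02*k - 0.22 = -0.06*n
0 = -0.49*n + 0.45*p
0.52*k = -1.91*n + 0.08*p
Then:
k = -0.11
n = 0.03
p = 0.03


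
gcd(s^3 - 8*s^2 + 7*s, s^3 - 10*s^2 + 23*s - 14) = s^2 - 8*s + 7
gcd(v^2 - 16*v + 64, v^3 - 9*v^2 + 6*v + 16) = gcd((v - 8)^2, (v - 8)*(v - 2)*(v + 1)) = v - 8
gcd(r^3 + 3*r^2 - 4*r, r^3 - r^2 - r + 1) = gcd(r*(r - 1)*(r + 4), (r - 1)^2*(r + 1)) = r - 1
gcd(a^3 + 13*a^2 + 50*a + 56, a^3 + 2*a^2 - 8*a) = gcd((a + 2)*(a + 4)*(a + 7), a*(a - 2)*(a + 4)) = a + 4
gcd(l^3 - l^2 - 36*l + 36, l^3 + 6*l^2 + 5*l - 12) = l - 1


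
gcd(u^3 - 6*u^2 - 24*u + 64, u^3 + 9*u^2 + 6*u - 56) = u^2 + 2*u - 8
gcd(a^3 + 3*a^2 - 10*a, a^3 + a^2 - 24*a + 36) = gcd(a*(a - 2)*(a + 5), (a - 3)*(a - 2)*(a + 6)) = a - 2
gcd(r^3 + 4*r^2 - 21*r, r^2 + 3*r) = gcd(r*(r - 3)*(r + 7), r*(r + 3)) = r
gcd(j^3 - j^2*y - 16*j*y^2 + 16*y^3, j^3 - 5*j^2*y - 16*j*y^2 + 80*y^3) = -j^2 + 16*y^2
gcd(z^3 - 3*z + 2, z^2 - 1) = z - 1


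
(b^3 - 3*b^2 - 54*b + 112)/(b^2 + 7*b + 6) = (b^3 - 3*b^2 - 54*b + 112)/(b^2 + 7*b + 6)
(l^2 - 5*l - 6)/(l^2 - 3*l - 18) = (l + 1)/(l + 3)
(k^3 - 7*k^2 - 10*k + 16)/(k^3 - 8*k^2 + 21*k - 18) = (k^3 - 7*k^2 - 10*k + 16)/(k^3 - 8*k^2 + 21*k - 18)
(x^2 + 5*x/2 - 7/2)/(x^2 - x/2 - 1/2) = (2*x + 7)/(2*x + 1)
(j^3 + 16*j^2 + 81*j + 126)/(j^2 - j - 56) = (j^2 + 9*j + 18)/(j - 8)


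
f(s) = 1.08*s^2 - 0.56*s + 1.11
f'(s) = 2.16*s - 0.56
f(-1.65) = 4.97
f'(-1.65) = -4.12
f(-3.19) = 13.89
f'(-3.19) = -7.45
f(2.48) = 6.36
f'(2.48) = 4.80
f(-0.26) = 1.33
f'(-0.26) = -1.12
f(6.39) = 41.63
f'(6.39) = 13.24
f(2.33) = 5.67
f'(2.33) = 4.47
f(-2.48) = 9.14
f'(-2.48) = -5.92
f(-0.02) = 1.12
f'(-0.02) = -0.60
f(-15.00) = 252.51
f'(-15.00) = -32.96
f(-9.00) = 93.63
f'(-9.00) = -20.00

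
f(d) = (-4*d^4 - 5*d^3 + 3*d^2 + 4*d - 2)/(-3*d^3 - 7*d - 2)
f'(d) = (9*d^2 + 7)*(-4*d^4 - 5*d^3 + 3*d^2 + 4*d - 2)/(-3*d^3 - 7*d - 2)^2 + (-16*d^3 - 15*d^2 + 6*d + 4)/(-3*d^3 - 7*d - 2) = (12*d^6 + 93*d^4 + 126*d^3 - 9*d^2 - 12*d - 22)/(9*d^6 + 42*d^4 + 12*d^3 + 49*d^2 + 28*d + 4)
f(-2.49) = -1.13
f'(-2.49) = 1.17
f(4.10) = 5.94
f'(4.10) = 1.63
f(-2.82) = -1.53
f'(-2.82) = 1.25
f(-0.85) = -0.39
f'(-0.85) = -1.27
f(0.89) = 0.20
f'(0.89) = 1.06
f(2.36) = 2.86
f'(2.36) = 1.94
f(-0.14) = 2.46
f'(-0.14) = -20.33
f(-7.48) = -7.88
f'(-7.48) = 1.37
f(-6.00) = -5.85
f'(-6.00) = 1.38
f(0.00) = 1.00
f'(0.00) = -5.50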